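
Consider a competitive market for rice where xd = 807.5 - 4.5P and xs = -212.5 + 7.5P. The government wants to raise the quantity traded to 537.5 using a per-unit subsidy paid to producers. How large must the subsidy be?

At x = 537.5, invert demand for the buyer price: Pb = (807.5 − 537.5)/4.5 = 60; invert supply for the seller price: Ps = (537.5 − (-212.5))/7.5 = 100.
The subsidy must fill the gap: s = Ps − Pb = 100 − 60 = 40.

Required subsidy s = 40 per unit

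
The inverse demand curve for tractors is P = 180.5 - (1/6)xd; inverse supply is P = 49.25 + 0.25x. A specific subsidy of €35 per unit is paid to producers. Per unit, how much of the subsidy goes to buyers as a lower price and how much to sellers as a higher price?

Pre-subsidy: 180.5 - (1/6)x = 49.25 + 0.25x gives x* = 315 and P* = 128.
With the subsidy, sellers receive Ps = Pb + 35 for each unit, where Pb is the price buyers pay.
On the curves, Pb = 180.5 - (1/6)x and Ps = 49.25 + 0.25x; the wedge Ps − Pb = 35 gives 49.25 + 0.25x − (180.5 - (1/6)x) = 35, so x' = 399.
Then Pb = 180.5 − (1/6)·399 = 114 and Ps = 49.25 + 0.25·399 = 149.
Buyers' price falls by P* − Pb = 128 − 114 = 14; sellers' price rises by Ps − P* = 149 − 128 = 21.

Buyers gain €14 per unit; sellers gain €21 per unit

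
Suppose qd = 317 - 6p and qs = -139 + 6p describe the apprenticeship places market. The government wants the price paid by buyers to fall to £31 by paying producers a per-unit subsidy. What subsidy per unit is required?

Required subsidy s = £14 per unit

At a buyer price of 31, quantity demanded is 317 − 6·31 = 131.
Sellers supply 131 only when they receive ps with -139 + 6·ps = 131, i.e. ps = 45.
s = ps − pb = 45 − 31 = 14.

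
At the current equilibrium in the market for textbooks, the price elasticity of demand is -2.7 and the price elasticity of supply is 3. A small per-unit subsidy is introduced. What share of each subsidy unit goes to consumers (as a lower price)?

Consumer share = 10/19

For a small subsidy around the equilibrium, the benefit split depends on the relative slopes, which at a point are proportional to the elasticities.
Buyer share = εs/(εs + |εd|) = 3/(3 + 2.7) = 10/19; seller share = |εd|/(εs + |εd|) = 9/19.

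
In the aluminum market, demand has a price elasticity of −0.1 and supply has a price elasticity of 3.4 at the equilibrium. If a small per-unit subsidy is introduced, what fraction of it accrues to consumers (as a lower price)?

Consumer share = 34/35

For a small subsidy around the equilibrium, the benefit split depends on the relative slopes, which at a point are proportional to the elasticities.
Buyer share = εs/(εs + |εd|) = 3.4/(3.4 + 0.1) = 34/35; seller share = |εd|/(εs + |εd|) = 1/35.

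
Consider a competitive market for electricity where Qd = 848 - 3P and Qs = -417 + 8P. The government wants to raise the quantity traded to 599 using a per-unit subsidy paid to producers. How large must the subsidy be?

At Q = 599, invert demand for the buyer price: Pb = (848 − 599)/3 = 83; invert supply for the seller price: Ps = (599 − (-417))/8 = 127.
The subsidy must fill the gap: s = Ps − Pb = 127 − 83 = 44.

Required subsidy s = 44 per unit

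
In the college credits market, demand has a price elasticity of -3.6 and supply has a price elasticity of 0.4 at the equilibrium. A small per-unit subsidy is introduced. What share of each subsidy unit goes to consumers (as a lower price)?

For a small subsidy around the equilibrium, the benefit split depends on the relative slopes, which at a point are proportional to the elasticities.
Buyer share = εs/(εs + |εd|) = 0.4/(0.4 + 3.6) = 0.1; seller share = |εd|/(εs + |εd|) = 0.9.

Consumer share = 0.1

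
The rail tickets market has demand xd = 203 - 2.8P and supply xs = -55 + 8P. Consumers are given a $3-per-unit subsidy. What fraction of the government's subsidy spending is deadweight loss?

Pre-subsidy: 203 - 2.8P = -55 + 8P gives P* = 215/9, x* = 1225/9.
With the rebate, buyers effectively pay Pb = Ps − 3, where Ps is the price sellers receive.
Demand in terms of Ps becomes xd = 203 − 2.8(Ps − 3) = 211.4 - 2.8Ps. Setting this equal to supply: 211.4 - 2.8Ps = -55 + 8Ps, so Ps = 74/3.
Buyers pay Pb = 74/3 − 3 = 65/3; x' = -55 + 8·(74/3) = 427/3.
ΔCS = ½(1225/9 + 427/3)(215/9 − 65/3) = 25060/81; ΔPS = ½(1225/9 + 427/3)(74/3 − 215/9) = 8771/81.
Government spending = 3 × 427/3 = 427.
DWL = ½ × 3 × (427/3 − 1225/9) = 28/3; fraction = (28/3) / 427 = 4/183.

DWL / government spending = 4/183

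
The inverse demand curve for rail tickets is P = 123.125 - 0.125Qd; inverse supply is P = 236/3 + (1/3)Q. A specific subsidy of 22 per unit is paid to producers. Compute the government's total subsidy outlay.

Pre-subsidy: 123.125 - 0.125Q = 236/3 + (1/3)Q gives Q* = 97 and P* = 111.
With the subsidy, sellers receive Ps = Pb + 22 for each unit, where Pb is the price buyers pay.
On the curves, Pb = 123.125 - 0.125Q and Ps = 236/3 + (1/3)Q; the wedge Ps − Pb = 22 gives 236/3 + (1/3)Q − (123.125 - 0.125Q) = 22, so Q' = 145.
Then Pb = 123.125 − 0.125·145 = 105 and Ps = 236/3 + (1/3)·145 = 127.
Government outlay = subsidy × quantity = 22 × 145 = 3190.

Government cost = 3190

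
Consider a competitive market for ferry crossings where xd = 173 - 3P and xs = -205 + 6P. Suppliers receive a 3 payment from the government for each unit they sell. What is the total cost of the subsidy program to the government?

Government cost = 159

Pre-subsidy: 173 - 3P = -205 + 6P gives P* = 42, x* = 47.
With the subsidy, sellers receive Ps = Pb + 3 for each unit, where Pb is the price buyers pay.
Supply in terms of Pb becomes xs = -205 + 6(Pb + 3) = -187 + 6Pb. Setting this equal to demand: 173 - 3Pb = -187 + 6Pb, so Pb = 40.
Sellers receive Ps = 40 + 3 = 43; x' = 173 − 3·40 = 53.
Government outlay = subsidy × quantity = 3 × 53 = 159.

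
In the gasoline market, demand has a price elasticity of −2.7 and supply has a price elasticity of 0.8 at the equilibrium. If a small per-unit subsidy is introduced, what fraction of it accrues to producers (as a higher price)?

For a small subsidy around the equilibrium, the benefit split depends on the relative slopes, which at a point are proportional to the elasticities.
Buyer share = εs/(εs + |εd|) = 0.8/(0.8 + 2.7) = 8/35; seller share = |εd|/(εs + |εd|) = 27/35.
So producers capture 27/35 of the subsidy.

Producer share = 27/35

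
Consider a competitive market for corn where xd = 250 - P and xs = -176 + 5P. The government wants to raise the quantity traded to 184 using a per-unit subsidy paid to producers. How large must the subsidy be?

At x = 184, invert demand for the buyer price: Pb = (250 − 184)/1 = 66; invert supply for the seller price: Ps = (184 − (-176))/5 = 72.
The subsidy must fill the gap: s = Ps − Pb = 72 − 66 = 6.

Required subsidy s = 6 per unit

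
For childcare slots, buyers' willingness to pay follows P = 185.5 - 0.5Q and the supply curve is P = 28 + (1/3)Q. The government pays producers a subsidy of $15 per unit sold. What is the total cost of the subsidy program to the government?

Pre-subsidy: 185.5 - 0.5Q = 28 + (1/3)Q gives Q* = 189 and P* = 91.
With the subsidy, sellers receive Ps = Pb + 15 for each unit, where Pb is the price buyers pay.
On the curves, Pb = 185.5 - 0.5Q and Ps = 28 + (1/3)Q; the wedge Ps − Pb = 15 gives 28 + (1/3)Q − (185.5 - 0.5Q) = 15, so Q' = 207.
Then Pb = 185.5 − 0.5·207 = 82 and Ps = 28 + (1/3)·207 = 97.
Government outlay = subsidy × quantity = 15 × 207 = 3105.

Government cost = $3105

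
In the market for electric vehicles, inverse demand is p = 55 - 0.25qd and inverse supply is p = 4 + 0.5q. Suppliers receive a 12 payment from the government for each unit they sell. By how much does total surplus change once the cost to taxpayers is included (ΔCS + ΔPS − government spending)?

Net change in total surplus = -96

Pre-subsidy: 55 - 0.25q = 4 + 0.5q gives q* = 68 and p* = 38.
With the subsidy, sellers receive ps = pb + 12 for each unit, where pb is the price buyers pay.
On the curves, pb = 55 - 0.25q and ps = 4 + 0.5q; the wedge ps − pb = 12 gives 4 + 0.5q − (55 - 0.25q) = 12, so q' = 84.
Then pb = 55 − 0.25·84 = 34 and ps = 4 + 0.5·84 = 46.
ΔCS = ½(68 + 84)(38 − 34) = 304; ΔPS = ½(68 + 84)(46 − 38) = 608.
Government spending = 12 × 84 = 1008.
Net change = 304 + 608 − 1008 = -96. The loss equals the DWL triangle ½·12·16.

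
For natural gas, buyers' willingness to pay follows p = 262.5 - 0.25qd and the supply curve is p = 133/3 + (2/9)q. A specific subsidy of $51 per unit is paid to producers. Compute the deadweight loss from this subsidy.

Pre-subsidy: 262.5 - 0.25q = 133/3 + (2/9)q gives q* = 462 and p* = 147.
With the subsidy, sellers receive ps = pb + 51 for each unit, where pb is the price buyers pay.
On the curves, pb = 262.5 - 0.25q and ps = 133/3 + (2/9)q; the wedge ps − pb = 51 gives 133/3 + (2/9)q − (262.5 - 0.25q) = 51, so q' = 570.
Then pb = 262.5 − 0.25·570 = 120 and ps = 133/3 + (2/9)·570 = 171.
The subsidy expands output by 570 − 462 = 108 past the efficient level; on those units the gap between marginal cost and willingness to pay runs from 0 up to 51.
DWL = ½ × 51 × 108 = 2754.

Deadweight loss = $2754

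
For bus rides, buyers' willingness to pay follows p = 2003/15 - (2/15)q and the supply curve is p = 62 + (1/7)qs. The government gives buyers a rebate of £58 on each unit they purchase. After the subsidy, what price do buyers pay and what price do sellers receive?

Buyers pay £71; sellers receive £129

Pre-subsidy: 2003/15 - (2/15)q = 62 + (1/7)q gives q* = 259 and p* = 99.
With the rebate, buyers effectively pay pb = ps − 58, where ps is the price sellers receive.
On the curves, pb = 2003/15 - (2/15)q and ps = 62 + (1/7)q; the wedge ps − pb = 58 gives 62 + (1/7)q − (2003/15 - (2/15)q) = 58, so q' = 469.
Then pb = 2003/15 − (2/15)·469 = 71 and ps = 62 + (1/7)·469 = 129.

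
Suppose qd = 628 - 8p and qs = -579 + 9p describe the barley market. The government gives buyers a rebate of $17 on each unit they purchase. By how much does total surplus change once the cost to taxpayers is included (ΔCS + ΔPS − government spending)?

Net change in total surplus = -$612

Pre-subsidy: 628 - 8p = -579 + 9p gives p* = 71, q* = 60.
With the rebate, buyers effectively pay pb = ps − 17, where ps is the price sellers receive.
Demand in terms of ps becomes qd = 628 − 8(ps − 17) = 764 - 8ps. Setting this equal to supply: 764 - 8ps = -579 + 9ps, so ps = 79.
Buyers pay pb = 79 − 17 = 62; q' = -579 + 9·79 = 132.
ΔCS = ½(60 + 132)(71 − 62) = 864; ΔPS = ½(60 + 132)(79 − 71) = 768.
Government spending = 17 × 132 = 2244.
Net change = 864 + 768 − 2244 = -612. The loss equals the DWL triangle ½·17·72.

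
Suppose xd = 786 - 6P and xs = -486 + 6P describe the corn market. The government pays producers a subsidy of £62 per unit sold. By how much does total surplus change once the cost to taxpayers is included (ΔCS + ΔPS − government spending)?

Net change in total surplus = -£5766

Pre-subsidy: 786 - 6P = -486 + 6P gives P* = 106, x* = 150.
With the subsidy, sellers receive Ps = Pb + 62 for each unit, where Pb is the price buyers pay.
Supply in terms of Pb becomes xs = -486 + 6(Pb + 62) = -114 + 6Pb. Setting this equal to demand: 786 - 6Pb = -114 + 6Pb, so Pb = 75.
Sellers receive Ps = 75 + 62 = 137; x' = 786 − 6·75 = 336.
ΔCS = ½(150 + 336)(106 − 75) = 7533; ΔPS = ½(150 + 336)(137 − 106) = 7533.
Government spending = 62 × 336 = 20832.
Net change = 7533 + 7533 − 20832 = -5766. The loss equals the DWL triangle ½·62·186.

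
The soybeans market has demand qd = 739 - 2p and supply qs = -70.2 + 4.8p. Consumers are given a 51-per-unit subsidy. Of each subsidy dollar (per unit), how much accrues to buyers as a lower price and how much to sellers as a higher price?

Pre-subsidy: 739 - 2p = -70.2 + 4.8p gives p* = 119, q* = 501.
With the rebate, buyers effectively pay pb = ps − 51, where ps is the price sellers receive.
Demand in terms of ps becomes qd = 739 − 2(ps − 51) = 841 - 2ps. Setting this equal to supply: 841 - 2ps = -70.2 + 4.8ps, so ps = 134.
Buyers pay pb = 134 − 51 = 83; q' = -70.2 + 4.8·134 = 573.
Buyers' price falls by p* − pb = 119 − 83 = 36; sellers' price rises by ps − p* = 134 − 119 = 15.

Buyers gain 36 per unit; sellers gain 15 per unit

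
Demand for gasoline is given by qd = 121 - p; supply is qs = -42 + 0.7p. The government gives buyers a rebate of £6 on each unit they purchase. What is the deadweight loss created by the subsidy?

Pre-subsidy: 121 - p = -42 + 0.7p gives p* = 1630/17, q* = 427/17.
With the rebate, buyers effectively pay pb = ps − 6, where ps is the price sellers receive.
Demand in terms of ps becomes qd = 121 − 1(ps − 6) = 127 - ps. Setting this equal to supply: 127 - ps = -42 + 0.7ps, so ps = 1690/17.
Buyers pay pb = 1690/17 − 6 = 1588/17; q' = -42 + 0.7·(1690/17) = 469/17.
The subsidy expands output by 469/17 − 427/17 = 42/17 past the efficient level; on those units the gap between marginal cost and willingness to pay runs from 0 up to 6.
DWL = ½ × 6 × 42/17 = 126/17.

Deadweight loss = 126/17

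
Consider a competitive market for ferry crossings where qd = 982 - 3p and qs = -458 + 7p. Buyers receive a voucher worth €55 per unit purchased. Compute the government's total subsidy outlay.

Pre-subsidy: 982 - 3p = -458 + 7p gives p* = 144, q* = 550.
With the rebate, buyers effectively pay pb = ps − 55, where ps is the price sellers receive.
Demand in terms of ps becomes qd = 982 − 3(ps − 55) = 1147 - 3ps. Setting this equal to supply: 1147 - 3ps = -458 + 7ps, so ps = 160.5.
Buyers pay pb = 160.5 − 55 = 105.5; q' = -458 + 7·160.5 = 665.5.
Government outlay = subsidy × quantity = 55 × 665.5 = 36602.5.

Government cost = €36602.5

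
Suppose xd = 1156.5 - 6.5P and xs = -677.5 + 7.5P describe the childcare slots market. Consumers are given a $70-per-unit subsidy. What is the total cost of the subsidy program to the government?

Pre-subsidy: 1156.5 - 6.5P = -677.5 + 7.5P gives P* = 131, x* = 305.
With the rebate, buyers effectively pay Pb = Ps − 70, where Ps is the price sellers receive.
Demand in terms of Ps becomes xd = 1156.5 − 6.5(Ps − 70) = 1611.5 - 6.5Ps. Setting this equal to supply: 1611.5 - 6.5Ps = -677.5 + 7.5Ps, so Ps = 163.5.
Buyers pay Pb = 163.5 − 70 = 93.5; x' = -677.5 + 7.5·163.5 = 548.75.
Government outlay = subsidy × quantity = 70 × 548.75 = 38412.5.

Government cost = $38412.5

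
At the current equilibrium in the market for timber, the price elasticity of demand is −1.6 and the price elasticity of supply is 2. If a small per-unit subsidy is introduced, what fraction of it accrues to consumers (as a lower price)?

Consumer share = 5/9

For a small subsidy around the equilibrium, the benefit split depends on the relative slopes, which at a point are proportional to the elasticities.
Buyer share = εs/(εs + |εd|) = 2/(2 + 1.6) = 5/9; seller share = |εd|/(εs + |εd|) = 4/9.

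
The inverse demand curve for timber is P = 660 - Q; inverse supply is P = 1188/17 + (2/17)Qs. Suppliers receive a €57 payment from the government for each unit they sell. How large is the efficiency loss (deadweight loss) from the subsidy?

Deadweight loss = €1453.5

Pre-subsidy: 660 - Q = 1188/17 + (2/17)Q gives Q* = 528 and P* = 132.
With the subsidy, sellers receive Ps = Pb + 57 for each unit, where Pb is the price buyers pay.
On the curves, Pb = 660 - Q and Ps = 1188/17 + (2/17)Q; the wedge Ps − Pb = 57 gives 1188/17 + (2/17)Q − (660 - Q) = 57, so Q' = 579.
Then Pb = 660 − 1·579 = 81 and Ps = 1188/17 + (2/17)·579 = 138.
The subsidy expands output by 579 − 528 = 51 past the efficient level; on those units the gap between marginal cost and willingness to pay runs from 0 up to 57.
DWL = ½ × 57 × 51 = 1453.5.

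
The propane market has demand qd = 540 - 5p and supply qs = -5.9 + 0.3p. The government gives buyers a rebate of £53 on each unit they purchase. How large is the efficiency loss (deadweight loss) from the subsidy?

Pre-subsidy: 540 - 5p = -5.9 + 0.3p gives p* = 103, q* = 25.
With the rebate, buyers effectively pay pb = ps − 53, where ps is the price sellers receive.
Demand in terms of ps becomes qd = 540 − 5(ps − 53) = 805 - 5ps. Setting this equal to supply: 805 - 5ps = -5.9 + 0.3ps, so ps = 153.
Buyers pay pb = 153 − 53 = 100; q' = -5.9 + 0.3·153 = 40.
The subsidy expands output by 40 − 25 = 15 past the efficient level; on those units the gap between marginal cost and willingness to pay runs from 0 up to 53.
DWL = ½ × 53 × 15 = 397.5.

Deadweight loss = £397.5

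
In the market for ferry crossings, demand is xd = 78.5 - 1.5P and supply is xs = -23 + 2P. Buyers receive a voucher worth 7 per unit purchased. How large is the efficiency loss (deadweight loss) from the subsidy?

Pre-subsidy: 78.5 - 1.5P = -23 + 2P gives P* = 29, x* = 35.
With the rebate, buyers effectively pay Pb = Ps − 7, where Ps is the price sellers receive.
Demand in terms of Ps becomes xd = 78.5 − 1.5(Ps − 7) = 89 - 1.5Ps. Setting this equal to supply: 89 - 1.5Ps = -23 + 2Ps, so Ps = 32.
Buyers pay Pb = 32 − 7 = 25; x' = -23 + 2·32 = 41.
The subsidy expands output by 41 − 35 = 6 past the efficient level; on those units the gap between marginal cost and willingness to pay runs from 0 up to 7.
DWL = ½ × 7 × 6 = 21.

Deadweight loss = 21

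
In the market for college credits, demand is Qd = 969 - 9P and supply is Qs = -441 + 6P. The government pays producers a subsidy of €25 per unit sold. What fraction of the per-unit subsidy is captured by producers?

Pre-subsidy: 969 - 9P = -441 + 6P gives P* = 94, Q* = 123.
With the subsidy, sellers receive Ps = Pb + 25 for each unit, where Pb is the price buyers pay.
Supply in terms of Pb becomes Qs = -441 + 6(Pb + 25) = -291 + 6Pb. Setting this equal to demand: 969 - 9Pb = -291 + 6Pb, so Pb = 84.
Sellers receive Ps = 84 + 25 = 109; Q' = 969 − 9·84 = 213.
Buyers' price falls by P* − Pb = 94 − 84 = 10; sellers' price rises by Ps − P* = 109 − 94 = 15.
So producers capture 15/25 = 0.6 of each unit of subsidy.

Producer share = 0.6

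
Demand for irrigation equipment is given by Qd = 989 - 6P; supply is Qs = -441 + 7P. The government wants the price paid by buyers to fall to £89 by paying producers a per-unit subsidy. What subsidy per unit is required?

Required subsidy s = £39 per unit

At a buyer price of 89, quantity demanded is 989 − 6·89 = 455.
Sellers supply 455 only when they receive Ps with -441 + 7·Ps = 455, i.e. Ps = 128.
s = Ps − Pb = 128 − 89 = 39.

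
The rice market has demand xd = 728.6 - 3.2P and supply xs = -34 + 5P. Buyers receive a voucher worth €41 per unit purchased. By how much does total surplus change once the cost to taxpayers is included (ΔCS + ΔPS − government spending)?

Pre-subsidy: 728.6 - 3.2P = -34 + 5P gives P* = 93, x* = 431.
With the rebate, buyers effectively pay Pb = Ps − 41, where Ps is the price sellers receive.
Demand in terms of Ps becomes xd = 728.6 − 3.2(Ps − 41) = 859.8 - 3.2Ps. Setting this equal to supply: 859.8 - 3.2Ps = -34 + 5Ps, so Ps = 109.
Buyers pay Pb = 109 − 41 = 68; x' = -34 + 5·109 = 511.
ΔCS = ½(431 + 511)(93 − 68) = 11775; ΔPS = ½(431 + 511)(109 − 93) = 7536.
Government spending = 41 × 511 = 20951.
Net change = 11775 + 7536 − 20951 = -1640. The loss equals the DWL triangle ½·41·80.

Net change in total surplus = -€1640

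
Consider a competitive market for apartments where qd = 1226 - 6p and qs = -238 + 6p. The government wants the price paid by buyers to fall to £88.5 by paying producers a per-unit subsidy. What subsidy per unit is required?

Required subsidy s = £67 per unit

At a buyer price of 88.5, quantity demanded is 1226 − 6·88.5 = 695.
Sellers supply 695 only when they receive ps with -238 + 6·ps = 695, i.e. ps = 155.5.
s = ps − pb = 155.5 − 88.5 = 67.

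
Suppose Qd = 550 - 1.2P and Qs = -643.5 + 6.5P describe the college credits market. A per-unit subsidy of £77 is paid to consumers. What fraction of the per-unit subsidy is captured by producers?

Pre-subsidy: 550 - 1.2P = -643.5 + 6.5P gives P* = 155, Q* = 364.
With the rebate, buyers effectively pay Pb = Ps − 77, where Ps is the price sellers receive.
Demand in terms of Ps becomes Qd = 550 − 1.2(Ps − 77) = 642.4 - 1.2Ps. Setting this equal to supply: 642.4 - 1.2Ps = -643.5 + 6.5Ps, so Ps = 167.
Buyers pay Pb = 167 − 77 = 90; Q' = -643.5 + 6.5·167 = 442.
Buyers' price falls by P* − Pb = 155 − 90 = 65; sellers' price rises by Ps − P* = 167 − 155 = 12.
So producers capture 12/77 = 12/77 of each unit of subsidy.

Producer share = 12/77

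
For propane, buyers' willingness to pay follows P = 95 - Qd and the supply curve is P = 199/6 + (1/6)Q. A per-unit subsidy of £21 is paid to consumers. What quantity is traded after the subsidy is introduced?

Q' = 71

Pre-subsidy: 95 - Q = 199/6 + (1/6)Q gives Q* = 53 and P* = 42.
With the rebate, buyers effectively pay Pb = Ps − 21, where Ps is the price sellers receive.
On the curves, Pb = 95 - Q and Ps = 199/6 + (1/6)Q; the wedge Ps − Pb = 21 gives 199/6 + (1/6)Q − (95 - Q) = 21, so Q' = 71.
Then Pb = 95 − 1·71 = 24 and Ps = 199/6 + (1/6)·71 = 45.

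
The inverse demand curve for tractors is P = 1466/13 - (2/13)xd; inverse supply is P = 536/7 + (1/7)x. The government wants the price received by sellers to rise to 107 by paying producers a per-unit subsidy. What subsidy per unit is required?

At a seller price of 107, quantity supplied is -536 + 7·107 = 213.
Buyers absorb 213 only when they pay Pb = 1466/13 − (2/13)·213 = 80.
s = Ps − Pb = 107 − 80 = 27.

Required subsidy s = 27 per unit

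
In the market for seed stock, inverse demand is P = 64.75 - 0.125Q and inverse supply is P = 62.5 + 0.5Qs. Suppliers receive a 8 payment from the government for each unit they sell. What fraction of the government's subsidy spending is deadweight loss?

Pre-subsidy: 64.75 - 0.125Q = 62.5 + 0.5Q gives Q* = 3.6 and P* = 64.3.
With the subsidy, sellers receive Ps = Pb + 8 for each unit, where Pb is the price buyers pay.
On the curves, Pb = 64.75 - 0.125Q and Ps = 62.5 + 0.5Q; the wedge Ps − Pb = 8 gives 62.5 + 0.5Q − (64.75 - 0.125Q) = 8, so Q' = 16.4.
Then Pb = 64.75 − 0.125·16.4 = 62.7 and Ps = 62.5 + 0.5·16.4 = 70.7.
ΔCS = ½(3.6 + 16.4)(64.3 − 62.7) = 16; ΔPS = ½(3.6 + 16.4)(70.7 − 64.3) = 64.
Government spending = 8 × 16.4 = 131.2.
DWL = ½ × 8 × (16.4 − 3.6) = 51.2; fraction = 51.2 / 131.2 = 16/41.

DWL / government spending = 16/41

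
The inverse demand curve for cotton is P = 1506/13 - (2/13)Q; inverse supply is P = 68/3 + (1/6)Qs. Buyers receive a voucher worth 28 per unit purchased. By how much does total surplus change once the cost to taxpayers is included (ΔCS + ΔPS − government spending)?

Net change in total surplus = -1223.04

Pre-subsidy: 1506/13 - (2/13)Q = 68/3 + (1/6)Q gives Q* = 290.72 and P* = 71.12.
With the rebate, buyers effectively pay Pb = Ps − 28, where Ps is the price sellers receive.
On the curves, Pb = 1506/13 - (2/13)Q and Ps = 68/3 + (1/6)Q; the wedge Ps − Pb = 28 gives 68/3 + (1/6)Q − (1506/13 - (2/13)Q) = 28, so Q' = 378.08.
Then Pb = 1506/13 − (2/13)·378.08 = 57.68 and Ps = 68/3 + (1/6)·378.08 = 85.68.
ΔCS = ½(290.72 + 378.08)(71.12 − 57.68) = 4494.336; ΔPS = ½(290.72 + 378.08)(85.68 − 71.12) = 4868.864.
Government spending = 28 × 378.08 = 10586.24.
Net change = 4494.336 + 4868.864 − 10586.24 = -1223.04. The loss equals the DWL triangle ½·28·87.36.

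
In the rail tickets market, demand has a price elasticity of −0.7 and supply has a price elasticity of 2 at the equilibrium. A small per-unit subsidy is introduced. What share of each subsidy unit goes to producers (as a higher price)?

For a small subsidy around the equilibrium, the benefit split depends on the relative slopes, which at a point are proportional to the elasticities.
Buyer share = εs/(εs + |εd|) = 2/(2 + 0.7) = 20/27; seller share = |εd|/(εs + |εd|) = 7/27.
So producers capture 7/27 of the subsidy.

Producer share = 7/27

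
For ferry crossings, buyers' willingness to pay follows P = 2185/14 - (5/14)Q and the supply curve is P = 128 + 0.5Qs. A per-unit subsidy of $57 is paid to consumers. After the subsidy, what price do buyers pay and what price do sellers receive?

Buyers pay $120.625; sellers receive $177.625

Pre-subsidy: 2185/14 - (5/14)Q = 128 + 0.5Q gives Q* = 32.75 and P* = 144.375.
With the rebate, buyers effectively pay Pb = Ps − 57, where Ps is the price sellers receive.
On the curves, Pb = 2185/14 - (5/14)Q and Ps = 128 + 0.5Q; the wedge Ps − Pb = 57 gives 128 + 0.5Q − (2185/14 - (5/14)Q) = 57, so Q' = 99.25.
Then Pb = 2185/14 − (5/14)·99.25 = 120.625 and Ps = 128 + 0.5·99.25 = 177.625.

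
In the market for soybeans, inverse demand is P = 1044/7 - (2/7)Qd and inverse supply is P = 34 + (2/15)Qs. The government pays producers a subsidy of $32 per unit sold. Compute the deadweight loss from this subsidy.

Deadweight loss = 13440/11

Pre-subsidy: 1044/7 - (2/7)Q = 34 + (2/15)Q gives Q* = 6045/22 and P* = 777/11.
With the subsidy, sellers receive Ps = Pb + 32 for each unit, where Pb is the price buyers pay.
On the curves, Pb = 1044/7 - (2/7)Q and Ps = 34 + (2/15)Q; the wedge Ps − Pb = 32 gives 34 + (2/15)Q − (1044/7 - (2/7)Q) = 32, so Q' = 7725/22.
Then Pb = 1044/7 − (2/7)·(7725/22) = 537/11 and Ps = 34 + (2/15)·(7725/22) = 889/11.
The subsidy expands output by 7725/22 − 6045/22 = 840/11 past the efficient level; on those units the gap between marginal cost and willingness to pay runs from 0 up to 32.
DWL = ½ × 32 × 840/11 = 13440/11.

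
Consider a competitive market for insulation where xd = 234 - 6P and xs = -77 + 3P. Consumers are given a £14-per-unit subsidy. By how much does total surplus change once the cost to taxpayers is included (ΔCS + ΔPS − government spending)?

Net change in total surplus = -£196

Pre-subsidy: 234 - 6P = -77 + 3P gives P* = 311/9, x* = 80/3.
With the rebate, buyers effectively pay Pb = Ps − 14, where Ps is the price sellers receive.
Demand in terms of Ps becomes xd = 234 − 6(Ps − 14) = 318 - 6Ps. Setting this equal to supply: 318 - 6Ps = -77 + 3Ps, so Ps = 395/9.
Buyers pay Pb = 395/9 − 14 = 269/9; x' = -77 + 3·(395/9) = 164/3.
ΔCS = ½(80/3 + 164/3)(311/9 − 269/9) = 1708/9; ΔPS = ½(80/3 + 164/3)(395/9 − 311/9) = 3416/9.
Government spending = 14 × 164/3 = 2296/3.
Net change = 1708/9 + 3416/9 − 2296/3 = -196. The loss equals the DWL triangle ½·14·28.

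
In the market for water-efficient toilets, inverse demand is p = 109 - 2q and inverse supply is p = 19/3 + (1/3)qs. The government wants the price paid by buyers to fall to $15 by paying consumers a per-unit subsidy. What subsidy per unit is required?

At a buyer price of 15, quantity demanded is 54.5 − 0.5·15 = 47.
Sellers supply 47 only when they receive ps = 19/3 + (1/3)·47 = 22.
s = ps − pb = 22 − 15 = 7.

Required subsidy s = $7 per unit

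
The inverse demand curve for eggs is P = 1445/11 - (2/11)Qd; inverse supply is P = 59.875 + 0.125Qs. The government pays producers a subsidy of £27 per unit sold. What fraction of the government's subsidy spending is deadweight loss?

Pre-subsidy: 1445/11 - (2/11)Q = 59.875 + 0.125Q gives Q* = 233 and P* = 89.
With the subsidy, sellers receive Ps = Pb + 27 for each unit, where Pb is the price buyers pay.
On the curves, Pb = 1445/11 - (2/11)Q and Ps = 59.875 + 0.125Q; the wedge Ps − Pb = 27 gives 59.875 + 0.125Q − (1445/11 - (2/11)Q) = 27, so Q' = 321.
Then Pb = 1445/11 − (2/11)·321 = 73 and Ps = 59.875 + 0.125·321 = 100.
ΔCS = ½(233 + 321)(89 − 73) = 4432; ΔPS = ½(233 + 321)(100 − 89) = 3047.
Government spending = 27 × 321 = 8667.
DWL = ½ × 27 × (321 − 233) = 1188; fraction = 1188 / 8667 = 44/321.

DWL / government spending = 44/321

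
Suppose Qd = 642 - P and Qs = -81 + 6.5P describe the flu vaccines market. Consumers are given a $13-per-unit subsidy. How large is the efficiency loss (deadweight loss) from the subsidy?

Deadweight loss = 2197/30

Pre-subsidy: 642 - P = -81 + 6.5P gives P* = 96.4, Q* = 545.6.
With the rebate, buyers effectively pay Pb = Ps − 13, where Ps is the price sellers receive.
Demand in terms of Ps becomes Qd = 642 − 1(Ps − 13) = 655 - Ps. Setting this equal to supply: 655 - Ps = -81 + 6.5Ps, so Ps = 1472/15.
Buyers pay Pb = 1472/15 − 13 = 1277/15; Q' = -81 + 6.5·(1472/15) = 8353/15.
The subsidy expands output by 8353/15 − 545.6 = 169/15 past the efficient level; on those units the gap between marginal cost and willingness to pay runs from 0 up to 13.
DWL = ½ × 13 × 169/15 = 2197/30.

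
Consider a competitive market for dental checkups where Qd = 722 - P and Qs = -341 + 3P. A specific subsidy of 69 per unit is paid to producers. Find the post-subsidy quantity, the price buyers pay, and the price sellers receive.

Pre-subsidy: 722 - P = -341 + 3P gives P* = 265.75, Q* = 456.25.
With the subsidy, sellers receive Ps = Pb + 69 for each unit, where Pb is the price buyers pay.
Supply in terms of Pb becomes Qs = -341 + 3(Pb + 69) = -134 + 3Pb. Setting this equal to demand: 722 - Pb = -134 + 3Pb, so Pb = 214.
Sellers receive Ps = 214 + 69 = 283; Q' = 722 − 1·214 = 508.

Q' = 508; buyers pay 214; sellers receive 283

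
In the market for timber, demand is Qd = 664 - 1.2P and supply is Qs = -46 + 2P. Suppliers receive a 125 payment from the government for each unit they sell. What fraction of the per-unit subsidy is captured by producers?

Pre-subsidy: 664 - 1.2P = -46 + 2P gives P* = 221.875, Q* = 397.75.
With the subsidy, sellers receive Ps = Pb + 125 for each unit, where Pb is the price buyers pay.
Supply in terms of Pb becomes Qs = -46 + 2(Pb + 125) = 204 + 2Pb. Setting this equal to demand: 664 - 1.2Pb = 204 + 2Pb, so Pb = 143.75.
Sellers receive Ps = 143.75 + 125 = 268.75; Q' = 664 − 1.2·143.75 = 491.5.
Buyers' price falls by P* − Pb = 221.875 − 143.75 = 78.125; sellers' price rises by Ps − P* = 268.75 − 221.875 = 46.875.
So producers capture 46.875/125 = 0.375 of each unit of subsidy.

Producer share = 0.375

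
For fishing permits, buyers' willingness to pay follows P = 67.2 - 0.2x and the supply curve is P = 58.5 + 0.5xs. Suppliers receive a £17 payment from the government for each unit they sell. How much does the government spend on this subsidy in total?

Pre-subsidy: 67.2 - 0.2x = 58.5 + 0.5x gives x* = 87/7 and P* = 453/7.
With the subsidy, sellers receive Ps = Pb + 17 for each unit, where Pb is the price buyers pay.
On the curves, Pb = 67.2 - 0.2x and Ps = 58.5 + 0.5x; the wedge Ps − Pb = 17 gives 58.5 + 0.5x − (67.2 - 0.2x) = 17, so x' = 257/7.
Then Pb = 67.2 − 0.2·(257/7) = 419/7 and Ps = 58.5 + 0.5·(257/7) = 538/7.
Government outlay = subsidy × quantity = 17 × 257/7 = 4369/7.

Government cost = 4369/7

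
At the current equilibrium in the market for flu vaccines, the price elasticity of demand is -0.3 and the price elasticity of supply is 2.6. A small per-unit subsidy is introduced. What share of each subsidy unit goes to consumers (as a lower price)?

For a small subsidy around the equilibrium, the benefit split depends on the relative slopes, which at a point are proportional to the elasticities.
Buyer share = εs/(εs + |εd|) = 2.6/(2.6 + 0.3) = 26/29; seller share = |εd|/(εs + |εd|) = 3/29.

Consumer share = 26/29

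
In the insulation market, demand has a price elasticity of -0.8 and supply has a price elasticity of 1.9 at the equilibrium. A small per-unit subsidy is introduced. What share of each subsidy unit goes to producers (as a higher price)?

Producer share = 8/27

For a small subsidy around the equilibrium, the benefit split depends on the relative slopes, which at a point are proportional to the elasticities.
Buyer share = εs/(εs + |εd|) = 1.9/(1.9 + 0.8) = 19/27; seller share = |εd|/(εs + |εd|) = 8/27.
So producers capture 8/27 of the subsidy.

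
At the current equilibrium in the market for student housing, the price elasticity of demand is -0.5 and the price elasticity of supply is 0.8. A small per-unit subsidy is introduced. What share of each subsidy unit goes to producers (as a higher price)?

Producer share = 5/13

For a small subsidy around the equilibrium, the benefit split depends on the relative slopes, which at a point are proportional to the elasticities.
Buyer share = εs/(εs + |εd|) = 0.8/(0.8 + 0.5) = 8/13; seller share = |εd|/(εs + |εd|) = 5/13.
So producers capture 5/13 of the subsidy.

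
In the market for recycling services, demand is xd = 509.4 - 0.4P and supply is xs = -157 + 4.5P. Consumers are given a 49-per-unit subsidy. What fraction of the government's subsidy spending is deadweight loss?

DWL / government spending = 9/473

Pre-subsidy: 509.4 - 0.4P = -157 + 4.5P gives P* = 136, x* = 455.
With the rebate, buyers effectively pay Pb = Ps − 49, where Ps is the price sellers receive.
Demand in terms of Ps becomes xd = 509.4 − 0.4(Ps − 49) = 529 - 0.4Ps. Setting this equal to supply: 529 - 0.4Ps = -157 + 4.5Ps, so Ps = 140.
Buyers pay Pb = 140 − 49 = 91; x' = -157 + 4.5·140 = 473.
ΔCS = ½(455 + 473)(136 − 91) = 20880; ΔPS = ½(455 + 473)(140 − 136) = 1856.
Government spending = 49 × 473 = 23177.
DWL = ½ × 49 × (473 − 455) = 441; fraction = 441 / 23177 = 9/473.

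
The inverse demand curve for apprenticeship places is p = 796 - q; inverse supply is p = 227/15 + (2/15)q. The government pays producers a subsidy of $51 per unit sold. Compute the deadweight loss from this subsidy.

Pre-subsidy: 796 - q = 227/15 + (2/15)q gives q* = 689 and p* = 107.
With the subsidy, sellers receive ps = pb + 51 for each unit, where pb is the price buyers pay.
On the curves, pb = 796 - q and ps = 227/15 + (2/15)q; the wedge ps − pb = 51 gives 227/15 + (2/15)q − (796 - q) = 51, so q' = 734.
Then pb = 796 − 1·734 = 62 and ps = 227/15 + (2/15)·734 = 113.
The subsidy expands output by 734 − 689 = 45 past the efficient level; on those units the gap between marginal cost and willingness to pay runs from 0 up to 51.
DWL = ½ × 51 × 45 = 1147.5.

Deadweight loss = $1147.5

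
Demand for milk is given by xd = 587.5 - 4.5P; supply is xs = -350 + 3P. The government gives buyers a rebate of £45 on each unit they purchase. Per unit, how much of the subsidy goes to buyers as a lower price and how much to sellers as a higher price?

Pre-subsidy: 587.5 - 4.5P = -350 + 3P gives P* = 125, x* = 25.
With the rebate, buyers effectively pay Pb = Ps − 45, where Ps is the price sellers receive.
Demand in terms of Ps becomes xd = 587.5 − 4.5(Ps − 45) = 790 - 4.5Ps. Setting this equal to supply: 790 - 4.5Ps = -350 + 3Ps, so Ps = 152.
Buyers pay Pb = 152 − 45 = 107; x' = -350 + 3·152 = 106.
Buyers' price falls by P* − Pb = 125 − 107 = 18; sellers' price rises by Ps − P* = 152 − 125 = 27.

Buyers gain £18 per unit; sellers gain £27 per unit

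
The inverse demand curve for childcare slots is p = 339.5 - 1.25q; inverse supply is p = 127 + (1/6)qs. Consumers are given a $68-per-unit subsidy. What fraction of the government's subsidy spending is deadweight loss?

DWL / government spending = 4/33

Pre-subsidy: 339.5 - 1.25q = 127 + (1/6)q gives q* = 150 and p* = 152.
With the rebate, buyers effectively pay pb = ps − 68, where ps is the price sellers receive.
On the curves, pb = 339.5 - 1.25q and ps = 127 + (1/6)q; the wedge ps − pb = 68 gives 127 + (1/6)q − (339.5 - 1.25q) = 68, so q' = 198.
Then pb = 339.5 − 1.25·198 = 92 and ps = 127 + (1/6)·198 = 160.
ΔCS = ½(150 + 198)(152 − 92) = 10440; ΔPS = ½(150 + 198)(160 − 152) = 1392.
Government spending = 68 × 198 = 13464.
DWL = ½ × 68 × (198 − 150) = 1632; fraction = 1632 / 13464 = 4/33.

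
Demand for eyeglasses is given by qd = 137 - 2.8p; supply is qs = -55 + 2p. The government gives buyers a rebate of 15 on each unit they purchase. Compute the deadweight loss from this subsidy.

Deadweight loss = 131.25

Pre-subsidy: 137 - 2.8p = -55 + 2p gives p* = 40, q* = 25.
With the rebate, buyers effectively pay pb = ps − 15, where ps is the price sellers receive.
Demand in terms of ps becomes qd = 137 − 2.8(ps − 15) = 179 - 2.8ps. Setting this equal to supply: 179 - 2.8ps = -55 + 2ps, so ps = 48.75.
Buyers pay pb = 48.75 − 15 = 33.75; q' = -55 + 2·48.75 = 42.5.
The subsidy expands output by 42.5 − 25 = 17.5 past the efficient level; on those units the gap between marginal cost and willingness to pay runs from 0 up to 15.
DWL = ½ × 15 × 17.5 = 131.25.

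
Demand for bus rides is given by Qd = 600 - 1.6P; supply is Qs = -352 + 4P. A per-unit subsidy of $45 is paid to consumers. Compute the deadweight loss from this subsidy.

Pre-subsidy: 600 - 1.6P = -352 + 4P gives P* = 170, Q* = 328.
With the rebate, buyers effectively pay Pb = Ps − 45, where Ps is the price sellers receive.
Demand in terms of Ps becomes Qd = 600 − 1.6(Ps − 45) = 672 - 1.6Ps. Setting this equal to supply: 672 - 1.6Ps = -352 + 4Ps, so Ps = 1280/7.
Buyers pay Pb = 1280/7 − 45 = 965/7; Q' = -352 + 4·(1280/7) = 2656/7.
The subsidy expands output by 2656/7 − 328 = 360/7 past the efficient level; on those units the gap between marginal cost and willingness to pay runs from 0 up to 45.
DWL = ½ × 45 × 360/7 = 8100/7.

Deadweight loss = 8100/7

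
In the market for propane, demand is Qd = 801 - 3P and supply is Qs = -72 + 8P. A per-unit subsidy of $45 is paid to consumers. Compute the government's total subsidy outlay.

Government cost = 327240/11

Pre-subsidy: 801 - 3P = -72 + 8P gives P* = 873/11, Q* = 6192/11.
With the rebate, buyers effectively pay Pb = Ps − 45, where Ps is the price sellers receive.
Demand in terms of Ps becomes Qd = 801 − 3(Ps − 45) = 936 - 3Ps. Setting this equal to supply: 936 - 3Ps = -72 + 8Ps, so Ps = 1008/11.
Buyers pay Pb = 1008/11 − 45 = 513/11; Q' = -72 + 8·(1008/11) = 7272/11.
Government outlay = subsidy × quantity = 45 × 7272/11 = 327240/11.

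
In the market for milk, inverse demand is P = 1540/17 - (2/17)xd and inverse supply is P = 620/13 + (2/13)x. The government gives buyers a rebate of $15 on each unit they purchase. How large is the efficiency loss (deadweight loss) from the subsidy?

Deadweight loss = $414.375

Pre-subsidy: 1540/17 - (2/17)x = 620/13 + (2/13)x gives x* = 158 and P* = 72.
With the rebate, buyers effectively pay Pb = Ps − 15, where Ps is the price sellers receive.
On the curves, Pb = 1540/17 - (2/17)x and Ps = 620/13 + (2/13)x; the wedge Ps − Pb = 15 gives 620/13 + (2/13)x − (1540/17 - (2/17)x) = 15, so x' = 213.25.
Then Pb = 1540/17 − (2/17)·213.25 = 65.5 and Ps = 620/13 + (2/13)·213.25 = 80.5.
The subsidy expands output by 213.25 − 158 = 55.25 past the efficient level; on those units the gap between marginal cost and willingness to pay runs from 0 up to 15.
DWL = ½ × 15 × 55.25 = 414.375.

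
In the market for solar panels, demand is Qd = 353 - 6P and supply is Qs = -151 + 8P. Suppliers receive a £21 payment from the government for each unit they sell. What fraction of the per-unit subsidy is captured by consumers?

Pre-subsidy: 353 - 6P = -151 + 8P gives P* = 36, Q* = 137.
With the subsidy, sellers receive Ps = Pb + 21 for each unit, where Pb is the price buyers pay.
Supply in terms of Pb becomes Qs = -151 + 8(Pb + 21) = 17 + 8Pb. Setting this equal to demand: 353 - 6Pb = 17 + 8Pb, so Pb = 24.
Sellers receive Ps = 24 + 21 = 45; Q' = 353 − 6·24 = 209.
Buyers' price falls by P* − Pb = 36 − 24 = 12; sellers' price rises by Ps − P* = 45 − 36 = 9.
So consumers capture 12/21 = 4/7 of each unit of subsidy.

Consumer share = 4/7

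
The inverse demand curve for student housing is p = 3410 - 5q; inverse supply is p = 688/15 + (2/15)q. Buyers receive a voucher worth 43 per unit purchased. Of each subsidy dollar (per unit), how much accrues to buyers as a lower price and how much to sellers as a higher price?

Pre-subsidy: 3410 - 5q = 688/15 + (2/15)q gives q* = 50462/77 and p* = 10260/77.
With the rebate, buyers effectively pay pb = ps − 43, where ps is the price sellers receive.
On the curves, pb = 3410 - 5q and ps = 688/15 + (2/15)q; the wedge ps − pb = 43 gives 688/15 + (2/15)q − (3410 - 5q) = 43, so q' = 7301/11.
Then pb = 3410 − 5·(7301/11) = 1005/11 and ps = 688/15 + (2/15)·(7301/11) = 1478/11.
Buyers' price falls by p* − pb = 10260/77 − 1005/11 = 3225/77; sellers' price rises by ps − p* = 1478/11 − 10260/77 = 86/77.

Buyers gain 3225/77 per unit; sellers gain 86/77 per unit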